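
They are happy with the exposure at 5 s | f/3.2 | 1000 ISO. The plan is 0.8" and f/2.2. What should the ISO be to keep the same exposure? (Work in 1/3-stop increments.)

Shutter speed: 5 → 4 → 3.2 → 2.5 → 2 → 1.6 → 1.3 → 1 → 0.8 — 2 2/3 stops shorter (darker).
Aperture: f/3.2 → f/2.8 → f/2.5 → f/2.2 — 1 stop opened up (brighter).
Net change so far: 1 2/3 stops darker. Offset with the ISO: 1000 → 1250 → 1600 → 2000 → 2500 → 3200.

ISO 3200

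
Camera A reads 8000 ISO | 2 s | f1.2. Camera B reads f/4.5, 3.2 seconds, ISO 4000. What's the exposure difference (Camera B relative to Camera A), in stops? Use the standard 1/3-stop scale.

Aperture: f/1.2 → f/1.4 → f/1.6 → f/1.8 → f/2 → f/2.2 → f/2.5 → f/2.8 → f/3.2 → f/3.5 → f/4 → f/4.5 — 3 2/3 stops narrower (darker).
Shutter speed: 2 → 2.5 → 3.2 — 2/3 stop longer (brighter).
ISO: 8000 → 6400 → 5000 → 4000 — 1 stop lower (darker).
Net: −3 2/3 +2/3 −1 = −4 stops.

4 stops darker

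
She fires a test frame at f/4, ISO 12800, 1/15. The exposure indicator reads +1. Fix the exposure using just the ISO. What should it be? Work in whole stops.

Overexposed by 1 stop → need 1 stop darker.
ISO: 12800 → 6400.

ISO 6400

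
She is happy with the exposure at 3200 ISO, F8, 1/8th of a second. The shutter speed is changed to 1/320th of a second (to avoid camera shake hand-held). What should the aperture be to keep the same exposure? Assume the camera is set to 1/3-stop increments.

Shutter speed: 1/8 → 1/10 → 1/13 → 1/15 → 1/20 → 1/25 → 1/30 → 1/40 → 1/50 → 1/60 → 1/80 → 1/100 → 1/125 → 1/160 → 1/200 → 1/250 → 1/320 — 5 1/3 stops faster (darker).
Need 5 1/3 stops brighter from the aperture: f/8 → f/7.1 → f/6.3 → f/5.6 → f/5 → f/4.5 → f/4 → f/3.5 → f/3.2 → f/2.8 → f/2.5 → f/2.2 → f/2 → f/1.8 → f/1.6 → f/1.4 → f/1.2.

f/1.2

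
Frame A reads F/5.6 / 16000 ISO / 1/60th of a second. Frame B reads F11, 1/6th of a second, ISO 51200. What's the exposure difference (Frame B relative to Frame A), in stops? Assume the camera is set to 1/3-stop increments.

3 stops brighter

Aperture: f/5.6 → f/6.3 → f/7.1 → f/8 → f/9 → f/10 → f/11 — 2 stops stopped down (darker).
Shutter speed: 1/60 → 1/50 → 1/40 → 1/30 → 1/25 → 1/20 → 1/15 → 1/13 → 1/10 → 1/8 → 1/6 — 3 1/3 stops longer (brighter).
ISO: 16000 → 20000 → 25600 → 32000 → 40000 → 51200 — 1 2/3 stops raised (brighter).
Net: −2 +3 1/3 +1 2/3 = +3 stops.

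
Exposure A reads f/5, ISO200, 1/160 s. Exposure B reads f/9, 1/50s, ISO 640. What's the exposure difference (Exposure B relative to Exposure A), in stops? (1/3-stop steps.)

Aperture: f/5 → f/5.6 → f/6.3 → f/7.1 → f/8 → f/9 — 1 2/3 stops stopped down (darker).
Shutter speed: 1/160 → 1/125 → 1/100 → 1/80 → 1/60 → 1/50 — 1 2/3 stops longer (brighter).
ISO: 200 → 250 → 320 → 400 → 500 → 640 — 1 2/3 stops raised (brighter).
Net: −1 2/3 +1 2/3 +1 2/3 = +1 2/3 stops.

1 2/3 stops brighter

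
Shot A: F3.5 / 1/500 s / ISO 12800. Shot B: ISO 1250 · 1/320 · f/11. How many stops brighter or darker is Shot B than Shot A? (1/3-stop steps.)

Aperture: f/3.5 → f/4 → f/4.5 → f/5 → f/5.6 → f/6.3 → f/7.1 → f/8 → f/9 → f/10 → f/11 — 3 1/3 stops stopped down (darker).
Shutter speed: 1/500 → 1/400 → 1/320 — 2/3 stop longer (brighter).
ISO: 12800 → 10000 → 8000 → 6400 → 5000 → 4000 → 3200 → 2500 → 2000 → 1600 → 1250 — 3 1/3 stops lower (darker).
Net: −3 1/3 +2/3 −3 1/3 = −6 stops.

6 stops darker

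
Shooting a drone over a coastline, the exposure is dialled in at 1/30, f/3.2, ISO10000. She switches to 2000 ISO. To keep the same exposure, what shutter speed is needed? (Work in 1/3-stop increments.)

1/6s

ISO: 10000 → 8000 → 6400 → 5000 → 4000 → 3200 → 2500 → 2000 — 2 1/3 stops lower (darker).
Need 2 1/3 stops brighter from the shutter speed: 1/30 → 1/25 → 1/20 → 1/15 → 1/13 → 1/10 → 1/8 → 1/6.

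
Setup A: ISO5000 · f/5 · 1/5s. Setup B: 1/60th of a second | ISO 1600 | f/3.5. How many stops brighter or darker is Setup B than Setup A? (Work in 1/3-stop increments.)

Aperture: f/5 → f/4.5 → f/4 → f/3.5 — 1 stop larger aperture (brighter).
Shutter speed: 1/5 → 1/6 → 1/8 → 1/10 → 1/13 → 1/15 → 1/20 → 1/25 → 1/30 → 1/40 → 1/50 → 1/60 — 3 2/3 stops shorter (darker).
ISO: 5000 → 4000 → 3200 → 2500 → 2000 → 1600 — 1 2/3 stops dropped (darker).
Net: +1 −3 2/3 −1 2/3 = −4 1/3 stops.

4 1/3 stops darker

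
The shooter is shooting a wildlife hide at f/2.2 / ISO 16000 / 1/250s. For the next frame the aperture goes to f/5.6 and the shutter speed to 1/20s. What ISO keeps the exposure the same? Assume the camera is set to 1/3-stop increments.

Aperture: f/2.2 → f/2.5 → f/2.8 → f/3.2 → f/3.5 → f/4 → f/4.5 → f/5 → f/5.6 — 2 2/3 stops stopped down (darker).
Shutter speed: 1/250 → 1/200 → 1/160 → 1/125 → 1/100 → 1/80 → 1/60 → 1/50 → 1/40 → 1/30 → 1/25 → 1/20 — 3 2/3 stops longer (brighter).
Net change so far: 1 stop brighter. Offset with the ISO: 16000 → 12800 → 10000 → 8000.

ISO 8000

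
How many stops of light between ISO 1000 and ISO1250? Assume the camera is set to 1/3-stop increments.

1/3 stop

1000 → 1250 — count the steps: 1 third-stops = 1/3 stop.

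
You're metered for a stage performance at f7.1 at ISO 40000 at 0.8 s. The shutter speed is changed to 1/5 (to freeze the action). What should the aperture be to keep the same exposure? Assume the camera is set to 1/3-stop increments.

Shutter speed: 0.8 → 0.6 → 0.5 → 0.4 → 0.3 → 1/4 → 1/5 — 2 stops faster (darker).
Need 2 stops brighter from the aperture: f/7.1 → f/6.3 → f/5.6 → f/5 → f/4.5 → f/4 → f/3.5.

f/3.5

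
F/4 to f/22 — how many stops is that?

f/4 → f/5.6 → f/8 → f/11 → f/16 → f/22 — count the steps: 5 stops.

5 stops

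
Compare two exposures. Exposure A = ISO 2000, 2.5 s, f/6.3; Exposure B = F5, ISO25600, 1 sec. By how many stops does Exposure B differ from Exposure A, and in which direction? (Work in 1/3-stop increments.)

3 stops brighter

Aperture: f/6.3 → f/5.6 → f/5 — 2/3 stop larger aperture (brighter).
Shutter speed: 2.5 → 2 → 1.6 → 1.3 → 1 — 1 1/3 stops shorter (darker).
ISO: 2000 → 2500 → 3200 → 4000 → 5000 → 6400 → 8000 → 10000 → 12800 → 16000 → 20000 → 25600 — 3 2/3 stops raised (brighter).
Net: +2/3 −1 1/3 +3 2/3 = +3 stops.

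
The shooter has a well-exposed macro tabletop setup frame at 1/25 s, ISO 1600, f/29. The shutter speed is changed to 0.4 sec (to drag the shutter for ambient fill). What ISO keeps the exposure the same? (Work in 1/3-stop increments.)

Shutter speed: 1/25 → 1/20 → 1/15 → 1/13 → 1/10 → 1/8 → 1/6 → 1/5 → 1/4 → 0.3 → 0.4 — 3 1/3 stops slower (brighter).
Need 3 1/3 stops darker from the ISO: 1600 → 1250 → 1000 → 800 → 640 → 500 → 400 → 320 → 250 → 200 → 160.

ISO 160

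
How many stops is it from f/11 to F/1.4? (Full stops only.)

f/11 → f/8 → f/5.6 → f/4 → f/2.8 → f/2 → f/1.4 — count the steps: 6 stops.

6 stops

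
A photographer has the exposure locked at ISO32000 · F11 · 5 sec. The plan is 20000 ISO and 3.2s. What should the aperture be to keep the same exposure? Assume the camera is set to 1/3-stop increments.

ISO: 32000 → 25600 → 20000 — 2/3 stop lower (darker).
Shutter speed: 5 → 4 → 3.2 — 2/3 stop shorter (darker).
Net change so far: 1 1/3 stops darker. Offset with the aperture: f/11 → f/10 → f/9 → f/8 → f/7.1.

f/7.1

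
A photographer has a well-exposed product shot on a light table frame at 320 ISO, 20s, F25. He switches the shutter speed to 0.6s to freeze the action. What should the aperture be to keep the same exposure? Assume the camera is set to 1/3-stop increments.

Shutter speed: 20 → 15 → 13 → 10 → 8 → 6 → 5 → 4 → 3.2 → 2.5 → 2 → 1.6 → 1.3 → 1 → 0.8 → 0.6 — 5 stops faster (darker).
Need 5 stops brighter from the aperture: f/25 → f/22 → f/20 → f/18 → f/16 → f/14 → f/13 → f/11 → f/10 → f/9 → f/8 → f/7.1 → f/6.3 → f/5.6 → f/5 → f/4.5.

f/4.5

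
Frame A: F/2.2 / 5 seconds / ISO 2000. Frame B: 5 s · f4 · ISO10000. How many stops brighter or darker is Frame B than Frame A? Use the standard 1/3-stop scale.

2/3 stop brighter

Aperture: f/2.2 → f/2.5 → f/2.8 → f/3.2 → f/3.5 → f/4 — 1 2/3 stops stopped down (darker).
Shutter speed: unchanged.
ISO: 2000 → 2500 → 3200 → 4000 → 5000 → 6400 → 8000 → 10000 — 2 1/3 stops raised (brighter).
Net: −1 2/3 +2 1/3 = +2/3 stops.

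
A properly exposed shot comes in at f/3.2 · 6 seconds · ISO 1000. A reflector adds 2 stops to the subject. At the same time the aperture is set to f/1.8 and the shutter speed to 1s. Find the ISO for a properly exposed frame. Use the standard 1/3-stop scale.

Scene light: 2 stops brighter.
Aperture: f/3.2 → f/2.8 → f/2.5 → f/2.2 → f/2 → f/1.8 — 1 2/3 stops opened up (brighter).
Shutter speed: 6 → 5 → 4 → 3.2 → 2.5 → 2 → 1.6 → 1.3 → 1 — 2 2/3 stops shorter (darker).
Net so far: 1 stop brighter. ISO: 1000 → 800 → 640 → 500.

ISO 500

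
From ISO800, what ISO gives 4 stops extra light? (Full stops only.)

ISO 12800

ISO: 800 → 1600 → 3200 → 6400 → 12800 — 4 stops raised (brighter).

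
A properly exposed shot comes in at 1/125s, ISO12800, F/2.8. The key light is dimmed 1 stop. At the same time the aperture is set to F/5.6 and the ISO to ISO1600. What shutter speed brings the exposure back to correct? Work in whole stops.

Scene light: 1 stop darker.
Aperture: f/2.8 → f/4 → f/5.6 — 2 stops narrower (darker).
ISO: 12800 → 6400 → 3200 → 1600 — 3 stops dropped (darker).
Net so far: 6 stops darker. Shutter speed: 1/125 → 1/60 → 1/30 → 1/15 → 1/8 → 1/4 → 1/2.

1/2s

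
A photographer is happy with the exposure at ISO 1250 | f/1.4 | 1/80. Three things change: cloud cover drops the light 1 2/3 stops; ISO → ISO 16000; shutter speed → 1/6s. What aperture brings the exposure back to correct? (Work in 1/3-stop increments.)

Scene light: 1 2/3 stops darker.
ISO: 1250 → 1600 → 2000 → 2500 → 3200 → 4000 → 5000 → 6400 → 8000 → 10000 → 12800 → 16000 — 3 2/3 stops higher (brighter).
Shutter speed: 1/80 → 1/60 → 1/50 → 1/40 → 1/30 → 1/25 → 1/20 → 1/15 → 1/13 → 1/10 → 1/8 → 1/6 — 3 2/3 stops slower (brighter).
Net so far: 5 2/3 stops brighter. Aperture: f/1.4 → f/1.6 → f/1.8 → f/2 → f/2.2 → f/2.5 → f/2.8 → f/3.2 → f/3.5 → f/4 → f/4.5 → f/5 → f/5.6 → f/6.3 → f/7.1 → f/8 → f/9 → f/10.

f/10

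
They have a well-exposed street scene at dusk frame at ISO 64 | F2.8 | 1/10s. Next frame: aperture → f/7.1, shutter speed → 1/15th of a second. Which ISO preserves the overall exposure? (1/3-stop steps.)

ISO 640

Aperture: f/2.8 → f/3.2 → f/3.5 → f/4 → f/4.5 → f/5 → f/5.6 → f/6.3 → f/7.1 — 2 2/3 stops stopped down (darker).
Shutter speed: 1/10 → 1/13 → 1/15 — 2/3 stop shorter (darker).
Net change so far: 3 1/3 stops darker. Offset with the ISO: 64 → 80 → 100 → 125 → 160 → 200 → 250 → 320 → 400 → 500 → 640.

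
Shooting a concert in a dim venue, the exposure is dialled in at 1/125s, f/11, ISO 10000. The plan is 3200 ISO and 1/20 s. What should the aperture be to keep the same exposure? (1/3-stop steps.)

ISO: 10000 → 8000 → 6400 → 5000 → 4000 → 3200 — 1 2/3 stops dropped (darker).
Shutter speed: 1/125 → 1/100 → 1/80 → 1/60 → 1/50 → 1/40 → 1/30 → 1/25 → 1/20 — 2 2/3 stops slower (brighter).
Net change so far: 1 stop brighter. Offset with the aperture: f/11 → f/13 → f/14 → f/16.

f/16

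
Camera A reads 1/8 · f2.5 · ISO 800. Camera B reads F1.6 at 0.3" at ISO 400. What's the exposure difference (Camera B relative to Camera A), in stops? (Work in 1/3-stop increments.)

1 2/3 stops brighter

Aperture: f/2.5 → f/2.2 → f/2 → f/1.8 → f/1.6 — 1 1/3 stops larger aperture (brighter).
Shutter speed: 1/8 → 1/6 → 1/5 → 1/4 → 0.3 — 1 1/3 stops longer (brighter).
ISO: 800 → 640 → 500 → 400 — 1 stop lower (darker).
Net: +1 1/3 +1 1/3 −1 = +1 2/3 stops.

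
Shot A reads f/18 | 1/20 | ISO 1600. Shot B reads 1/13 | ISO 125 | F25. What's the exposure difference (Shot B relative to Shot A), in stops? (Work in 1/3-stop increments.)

Aperture: f/18 → f/20 → f/22 → f/25 — 1 stop smaller aperture (darker).
Shutter speed: 1/20 → 1/15 → 1/13 — 2/3 stop slower (brighter).
ISO: 1600 → 1250 → 1000 → 800 → 640 → 500 → 400 → 320 → 250 → 200 → 160 → 125 — 3 2/3 stops lower (darker).
Net: −1 +2/3 −3 2/3 = −4 stops.

4 stops darker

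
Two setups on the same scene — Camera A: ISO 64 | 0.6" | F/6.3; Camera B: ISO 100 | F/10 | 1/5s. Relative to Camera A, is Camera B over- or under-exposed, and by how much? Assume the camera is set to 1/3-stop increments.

2 1/3 stops darker

Aperture: f/6.3 → f/7.1 → f/8 → f/9 → f/10 — 1 1/3 stops narrower (darker).
Shutter speed: 0.6 → 0.5 → 0.4 → 0.3 → 1/4 → 1/5 — 1 2/3 stops faster (darker).
ISO: 64 → 80 → 100 — 2/3 stop higher (brighter).
Net: −1 1/3 −1 2/3 +2/3 = −2 1/3 stops.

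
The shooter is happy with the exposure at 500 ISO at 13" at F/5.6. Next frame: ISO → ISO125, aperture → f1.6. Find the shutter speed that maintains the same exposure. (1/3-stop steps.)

ISO: 500 → 400 → 320 → 250 → 200 → 160 → 125 — 2 stops lower (darker).
Aperture: f/5.6 → f/5 → f/4.5 → f/4 → f/3.5 → f/3.2 → f/2.8 → f/2.5 → f/2.2 → f/2 → f/1.8 → f/1.6 — 3 2/3 stops opened up (brighter).
Net change so far: 1 2/3 stops brighter. Offset with the shutter speed: 13 → 10 → 8 → 6 → 5 → 4.

4 s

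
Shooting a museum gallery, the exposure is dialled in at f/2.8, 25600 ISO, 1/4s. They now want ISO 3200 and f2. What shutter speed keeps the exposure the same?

1 s

ISO: 25600 → 12800 → 6400 → 3200 — 3 stops dropped (darker).
Aperture: f/2.8 → f/2 — 1 stop wider (brighter).
Net change so far: 2 stops darker. Offset with the shutter speed: 1/4 → 1/2 → 1.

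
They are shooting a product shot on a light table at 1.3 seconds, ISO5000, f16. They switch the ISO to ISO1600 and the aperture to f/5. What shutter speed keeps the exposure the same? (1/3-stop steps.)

ISO: 5000 → 4000 → 3200 → 2500 → 2000 → 1600 — 1 2/3 stops lower (darker).
Aperture: f/16 → f/14 → f/13 → f/11 → f/10 → f/9 → f/8 → f/7.1 → f/6.3 → f/5.6 → f/5 — 3 1/3 stops opened up (brighter).
Net change so far: 1 2/3 stops brighter. Offset with the shutter speed: 1.3 → 1 → 0.8 → 0.6 → 0.5 → 0.4.

0.4 s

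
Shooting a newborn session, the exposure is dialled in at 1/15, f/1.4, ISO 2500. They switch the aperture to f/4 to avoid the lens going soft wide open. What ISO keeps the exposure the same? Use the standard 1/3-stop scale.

Aperture: f/1.4 → f/1.6 → f/1.8 → f/2 → f/2.2 → f/2.5 → f/2.8 → f/3.2 → f/3.5 → f/4 — 3 stops stopped down (darker).
Need 3 stops brighter from the ISO: 2500 → 3200 → 4000 → 5000 → 6400 → 8000 → 10000 → 12800 → 16000 → 20000.

ISO 20000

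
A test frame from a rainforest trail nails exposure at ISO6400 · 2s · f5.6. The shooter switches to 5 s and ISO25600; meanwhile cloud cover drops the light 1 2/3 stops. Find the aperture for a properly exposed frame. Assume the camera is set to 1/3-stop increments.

Scene light: 1 2/3 stops darker.
Shutter speed: 2 → 2.5 → 3.2 → 4 → 5 — 1 1/3 stops slower (brighter).
ISO: 6400 → 8000 → 10000 → 12800 → 16000 → 20000 → 25600 — 2 stops higher (brighter).
Net so far: 1 2/3 stops brighter. Aperture: f/5.6 → f/6.3 → f/7.1 → f/8 → f/9 → f/10.

f/10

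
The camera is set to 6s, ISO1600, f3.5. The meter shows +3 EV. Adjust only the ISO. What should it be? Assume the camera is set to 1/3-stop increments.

ISO 200

Overexposed by 3 stops → need 3 stops darker.
ISO: 1600 → 1250 → 1000 → 800 → 640 → 500 → 400 → 320 → 250 → 200.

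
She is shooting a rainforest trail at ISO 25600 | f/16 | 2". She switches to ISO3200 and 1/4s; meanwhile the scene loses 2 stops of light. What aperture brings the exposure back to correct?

Scene light: 2 stops darker.
ISO: 25600 → 12800 → 6400 → 3200 — 3 stops dropped (darker).
Shutter speed: 2 → 1 → 1/2 → 1/4 — 3 stops faster (darker).
Net so far: 8 stops darker. Aperture: f/16 → f/11 → f/8 → f/5.6 → f/4 → f/2.8 → f/2 → f/1.4 → f/1.0.

f/1.0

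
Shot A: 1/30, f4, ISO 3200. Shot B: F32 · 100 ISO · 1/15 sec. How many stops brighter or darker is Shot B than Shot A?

Aperture: f/4 → f/5.6 → f/8 → f/11 → f/16 → f/22 → f/32 — 6 stops smaller aperture (darker).
Shutter speed: 1/30 → 1/15 — 1 stop slower (brighter).
ISO: 3200 → 1600 → 800 → 400 → 200 → 100 — 5 stops lower (darker).
Net: −6 +1 −5 = −10 stops.

10 stops darker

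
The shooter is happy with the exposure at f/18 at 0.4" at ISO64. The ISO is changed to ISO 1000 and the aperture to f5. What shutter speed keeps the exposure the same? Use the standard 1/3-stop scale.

1/500s

ISO: 64 → 80 → 100 → 125 → 160 → 200 → 250 → 320 → 400 → 500 → 640 → 800 → 1000 — 4 stops higher (brighter).
Aperture: f/18 → f/16 → f/14 → f/13 → f/11 → f/10 → f/9 → f/8 → f/7.1 → f/6.3 → f/5.6 → f/5 — 3 2/3 stops wider (brighter).
Net change so far: 7 2/3 stops brighter. Offset with the shutter speed: 0.4 → 0.3 → 1/4 → 1/5 → 1/6 → 1/8 → 1/10 → 1/13 → 1/15 → 1/20 → 1/25 → 1/30 → 1/40 → 1/50 → 1/60 → 1/80 → 1/100 → 1/125 → 1/160 → 1/200 → 1/250 → 1/320 → 1/400 → 1/500.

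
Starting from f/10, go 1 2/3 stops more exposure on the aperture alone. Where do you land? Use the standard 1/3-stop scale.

f/5.6

Aperture: f/10 → f/9 → f/8 → f/7.1 → f/6.3 → f/5.6 — 1 2/3 stops larger aperture (brighter).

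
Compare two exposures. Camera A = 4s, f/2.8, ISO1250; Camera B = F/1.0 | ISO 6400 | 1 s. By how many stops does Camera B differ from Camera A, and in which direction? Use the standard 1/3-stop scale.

3 1/3 stops brighter

Aperture: f/2.8 → f/2.5 → f/2.2 → f/2 → f/1.8 → f/1.6 → f/1.4 → f/1.2 → f/1.1 → f/1.0 — 3 stops larger aperture (brighter).
Shutter speed: 4 → 3.2 → 2.5 → 2 → 1.6 → 1.3 → 1 — 2 stops shorter (darker).
ISO: 1250 → 1600 → 2000 → 2500 → 3200 → 4000 → 5000 → 6400 — 2 1/3 stops raised (brighter).
Net: +3 −2 +2 1/3 = +3 1/3 stops.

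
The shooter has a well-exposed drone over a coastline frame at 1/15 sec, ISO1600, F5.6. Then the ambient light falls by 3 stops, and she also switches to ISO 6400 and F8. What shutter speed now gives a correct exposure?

1/4s

Scene light: 3 stops darker.
ISO: 1600 → 3200 → 6400 — 2 stops raised (brighter).
Aperture: f/5.6 → f/8 — 1 stop stopped down (darker).
Net so far: 2 stops darker. Shutter speed: 1/15 → 1/8 → 1/4.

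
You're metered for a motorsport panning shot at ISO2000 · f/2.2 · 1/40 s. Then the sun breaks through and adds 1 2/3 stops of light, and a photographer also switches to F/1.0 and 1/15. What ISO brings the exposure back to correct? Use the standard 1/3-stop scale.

ISO 50

Scene light: 1 2/3 stops brighter.
Aperture: f/2.2 → f/2 → f/1.8 → f/1.6 → f/1.4 → f/1.2 → f/1.1 → f/1.0 — 2 1/3 stops opened up (brighter).
Shutter speed: 1/40 → 1/30 → 1/25 → 1/20 → 1/15 — 1 1/3 stops slower (brighter).
Net so far: 5 1/3 stops brighter. ISO: 2000 → 1600 → 1250 → 1000 → 800 → 640 → 500 → 400 → 320 → 250 → 200 → 160 → 125 → 100 → 80 → 64 → 50.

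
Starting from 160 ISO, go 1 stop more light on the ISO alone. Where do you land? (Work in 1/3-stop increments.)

ISO 320

ISO: 160 → 200 → 250 → 320 — 1 stop higher (brighter).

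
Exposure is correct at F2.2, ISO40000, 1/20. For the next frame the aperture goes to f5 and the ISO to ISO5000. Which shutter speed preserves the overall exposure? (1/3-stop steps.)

2 s

Aperture: f/2.2 → f/2.5 → f/2.8 → f/3.2 → f/3.5 → f/4 → f/4.5 → f/5 — 2 1/3 stops smaller aperture (darker).
ISO: 40000 → 32000 → 25600 → 20000 → 16000 → 12800 → 10000 → 8000 → 6400 → 5000 — 3 stops lower (darker).
Net change so far: 5 1/3 stops darker. Offset with the shutter speed: 1/20 → 1/15 → 1/13 → 1/10 → 1/8 → 1/6 → 1/5 → 1/4 → 0.3 → 0.4 → 0.5 → 0.6 → 0.8 → 1 → 1.3 → 1.6 → 2.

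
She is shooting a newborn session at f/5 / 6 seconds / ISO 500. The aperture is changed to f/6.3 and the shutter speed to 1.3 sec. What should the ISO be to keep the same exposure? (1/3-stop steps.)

ISO 4000

Aperture: f/5 → f/5.6 → f/6.3 — 2/3 stop narrower (darker).
Shutter speed: 6 → 5 → 4 → 3.2 → 2.5 → 2 → 1.6 → 1.3 — 2 1/3 stops shorter (darker).
Net change so far: 3 stops darker. Offset with the ISO: 500 → 640 → 800 → 1000 → 1250 → 1600 → 2000 → 2500 → 3200 → 4000.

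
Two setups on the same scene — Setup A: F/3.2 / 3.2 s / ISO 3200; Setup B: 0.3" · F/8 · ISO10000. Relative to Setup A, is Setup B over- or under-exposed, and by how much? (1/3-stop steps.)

4 1/3 stops darker

Aperture: f/3.2 → f/3.5 → f/4 → f/4.5 → f/5 → f/5.6 → f/6.3 → f/7.1 → f/8 — 2 2/3 stops narrower (darker).
Shutter speed: 3.2 → 2.5 → 2 → 1.6 → 1.3 → 1 → 0.8 → 0.6 → 0.5 → 0.4 → 0.3 — 3 1/3 stops shorter (darker).
ISO: 3200 → 4000 → 5000 → 6400 → 8000 → 10000 — 1 2/3 stops raised (brighter).
Net: −2 2/3 −3 1/3 +1 2/3 = −4 1/3 stops.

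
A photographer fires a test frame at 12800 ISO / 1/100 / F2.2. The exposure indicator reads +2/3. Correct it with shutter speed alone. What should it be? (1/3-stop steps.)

1/160s

Overexposed by 2/3 stop → need 2/3 stop darker.
Shutter speed: 1/100 → 1/125 → 1/160.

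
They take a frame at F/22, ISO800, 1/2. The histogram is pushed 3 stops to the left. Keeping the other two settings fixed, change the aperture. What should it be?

f/8

Underexposed by 3 stops → need 3 stops brighter.
Aperture: f/22 → f/16 → f/11 → f/8.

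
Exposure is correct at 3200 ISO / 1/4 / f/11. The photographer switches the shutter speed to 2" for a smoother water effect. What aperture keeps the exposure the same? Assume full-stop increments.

f/32

Shutter speed: 1/4 → 1/2 → 1 → 2 — 3 stops longer (brighter).
Need 3 stops darker from the aperture: f/11 → f/16 → f/22 → f/32.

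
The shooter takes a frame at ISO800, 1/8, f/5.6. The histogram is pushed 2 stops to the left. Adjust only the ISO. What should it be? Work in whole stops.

Underexposed by 2 stops → need 2 stops brighter.
ISO: 800 → 1600 → 3200.

ISO 3200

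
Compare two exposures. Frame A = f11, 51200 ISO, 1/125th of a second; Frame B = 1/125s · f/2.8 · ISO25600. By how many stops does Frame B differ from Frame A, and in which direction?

Aperture: f/11 → f/8 → f/5.6 → f/4 → f/2.8 — 4 stops larger aperture (brighter).
Shutter speed: unchanged.
ISO: 51200 → 25600 — 1 stop lower (darker).
Net: +4 −1 = +3 stops.

3 stops brighter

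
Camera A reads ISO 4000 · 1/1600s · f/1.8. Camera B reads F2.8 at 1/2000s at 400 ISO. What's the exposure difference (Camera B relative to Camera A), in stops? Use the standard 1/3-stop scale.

Aperture: f/1.8 → f/2 → f/2.2 → f/2.5 → f/2.8 — 1 1/3 stops stopped down (darker).
Shutter speed: 1/1600 → 1/2000 — 1/3 stop shorter (darker).
ISO: 4000 → 3200 → 2500 → 2000 → 1600 → 1250 → 1000 → 800 → 640 → 500 → 400 — 3 1/3 stops dropped (darker).
Net: −1 1/3 −1/3 −3 1/3 = −5 stops.

5 stops darker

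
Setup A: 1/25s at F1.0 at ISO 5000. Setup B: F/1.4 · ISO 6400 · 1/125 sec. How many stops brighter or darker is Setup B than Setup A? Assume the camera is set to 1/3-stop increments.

3 stops darker

Aperture: f/1.0 → f/1.1 → f/1.2 → f/1.4 — 1 stop narrower (darker).
Shutter speed: 1/25 → 1/30 → 1/40 → 1/50 → 1/60 → 1/80 → 1/100 → 1/125 — 2 1/3 stops faster (darker).
ISO: 5000 → 6400 — 1/3 stop raised (brighter).
Net: −1 −2 1/3 +1/3 = −3 stops.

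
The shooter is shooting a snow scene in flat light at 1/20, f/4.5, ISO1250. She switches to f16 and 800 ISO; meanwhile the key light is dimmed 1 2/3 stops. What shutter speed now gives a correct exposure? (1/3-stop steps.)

3.2 s

Scene light: 1 2/3 stops darker.
Aperture: f/4.5 → f/5 → f/5.6 → f/6.3 → f/7.1 → f/8 → f/9 → f/10 → f/11 → f/13 → f/14 → f/16 — 3 2/3 stops narrower (darker).
ISO: 1250 → 1000 → 800 — 2/3 stop dropped (darker).
Net so far: 6 stops darker. Shutter speed: 1/20 → 1/15 → 1/13 → 1/10 → 1/8 → 1/6 → 1/5 → 1/4 → 0.3 → 0.4 → 0.5 → 0.6 → 0.8 → 1 → 1.3 → 1.6 → 2 → 2.5 → 3.2.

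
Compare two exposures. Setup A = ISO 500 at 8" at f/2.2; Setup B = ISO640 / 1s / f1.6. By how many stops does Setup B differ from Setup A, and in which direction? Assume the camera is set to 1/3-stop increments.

1 2/3 stops darker

Aperture: f/2.2 → f/2 → f/1.8 → f/1.6 — 1 stop opened up (brighter).
Shutter speed: 8 → 6 → 5 → 4 → 3.2 → 2.5 → 2 → 1.6 → 1.3 → 1 — 3 stops shorter (darker).
ISO: 500 → 640 — 1/3 stop higher (brighter).
Net: +1 −3 +1/3 = −1 2/3 stops.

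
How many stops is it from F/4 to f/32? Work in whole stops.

6 stops

f/4 → f/5.6 → f/8 → f/11 → f/16 → f/22 → f/32 — count the steps: 6 stops.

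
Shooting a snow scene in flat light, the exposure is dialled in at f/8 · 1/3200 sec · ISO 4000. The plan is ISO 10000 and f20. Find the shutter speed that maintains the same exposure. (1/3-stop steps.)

1/1250s

ISO: 4000 → 5000 → 6400 → 8000 → 10000 — 1 1/3 stops raised (brighter).
Aperture: f/8 → f/9 → f/10 → f/11 → f/13 → f/14 → f/16 → f/18 → f/20 — 2 2/3 stops smaller aperture (darker).
Net change so far: 1 1/3 stops darker. Offset with the shutter speed: 1/3200 → 1/2500 → 1/2000 → 1/1600 → 1/1250.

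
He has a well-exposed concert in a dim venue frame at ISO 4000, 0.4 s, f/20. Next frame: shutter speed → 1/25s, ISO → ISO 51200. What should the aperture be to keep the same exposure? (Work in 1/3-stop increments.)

f/22

Shutter speed: 0.4 → 0.3 → 1/4 → 1/5 → 1/6 → 1/8 → 1/10 → 1/13 → 1/15 → 1/20 → 1/25 — 3 1/3 stops shorter (darker).
ISO: 4000 → 5000 → 6400 → 8000 → 10000 → 12800 → 16000 → 20000 → 25600 → 32000 → 40000 → 51200 — 3 2/3 stops higher (brighter).
Net change so far: 1/3 stop brighter. Offset with the aperture: f/20 → f/22.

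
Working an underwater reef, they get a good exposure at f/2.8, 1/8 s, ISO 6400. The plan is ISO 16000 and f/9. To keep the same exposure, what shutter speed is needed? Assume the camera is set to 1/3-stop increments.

ISO: 6400 → 8000 → 10000 → 12800 → 16000 — 1 1/3 stops higher (brighter).
Aperture: f/2.8 → f/3.2 → f/3.5 → f/4 → f/4.5 → f/5 → f/5.6 → f/6.3 → f/7.1 → f/8 → f/9 — 3 1/3 stops smaller aperture (darker).
Net change so far: 2 stops darker. Offset with the shutter speed: 1/8 → 1/6 → 1/5 → 1/4 → 0.3 → 0.4 → 0.5.

0.5 s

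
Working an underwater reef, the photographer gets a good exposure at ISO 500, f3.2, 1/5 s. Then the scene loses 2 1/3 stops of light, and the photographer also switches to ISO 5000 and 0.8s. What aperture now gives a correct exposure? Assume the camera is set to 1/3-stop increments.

f/9

Scene light: 2 1/3 stops darker.
ISO: 500 → 640 → 800 → 1000 → 1250 → 1600 → 2000 → 2500 → 3200 → 4000 → 5000 — 3 1/3 stops higher (brighter).
Shutter speed: 1/5 → 1/4 → 0.3 → 0.4 → 0.5 → 0.6 → 0.8 — 2 stops slower (brighter).
Net so far: 3 stops brighter. Aperture: f/3.2 → f/3.5 → f/4 → f/4.5 → f/5 → f/5.6 → f/6.3 → f/7.1 → f/8 → f/9.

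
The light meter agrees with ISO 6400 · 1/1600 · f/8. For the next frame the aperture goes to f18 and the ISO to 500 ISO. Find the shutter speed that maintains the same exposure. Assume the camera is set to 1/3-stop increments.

1/25s

Aperture: f/8 → f/9 → f/10 → f/11 → f/13 → f/14 → f/16 → f/18 — 2 1/3 stops stopped down (darker).
ISO: 6400 → 5000 → 4000 → 3200 → 2500 → 2000 → 1600 → 1250 → 1000 → 800 → 640 → 500 — 3 2/3 stops lower (darker).
Net change so far: 6 stops darker. Offset with the shutter speed: 1/1600 → 1/1250 → 1/1000 → 1/800 → 1/640 → 1/500 → 1/400 → 1/320 → 1/250 → 1/200 → 1/160 → 1/125 → 1/100 → 1/80 → 1/60 → 1/50 → 1/40 → 1/30 → 1/25.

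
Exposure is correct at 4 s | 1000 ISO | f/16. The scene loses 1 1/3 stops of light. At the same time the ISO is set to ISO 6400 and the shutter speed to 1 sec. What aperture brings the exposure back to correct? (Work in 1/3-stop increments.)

f/13

Scene light: 1 1/3 stops darker.
ISO: 1000 → 1250 → 1600 → 2000 → 2500 → 3200 → 4000 → 5000 → 6400 — 2 2/3 stops higher (brighter).
Shutter speed: 4 → 3.2 → 2.5 → 2 → 1.6 → 1.3 → 1 — 2 stops shorter (darker).
Net so far: 2/3 stop darker. Aperture: f/16 → f/14 → f/13.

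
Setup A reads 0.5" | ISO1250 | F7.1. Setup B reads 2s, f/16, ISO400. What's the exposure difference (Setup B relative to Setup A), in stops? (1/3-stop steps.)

2 stops darker

Aperture: f/7.1 → f/8 → f/9 → f/10 → f/11 → f/13 → f/14 → f/16 — 2 1/3 stops stopped down (darker).
Shutter speed: 0.5 → 0.6 → 0.8 → 1 → 1.3 → 1.6 → 2 — 2 stops longer (brighter).
ISO: 1250 → 1000 → 800 → 640 → 500 → 400 — 1 2/3 stops lower (darker).
Net: −2 1/3 +2 −1 2/3 = −2 stops.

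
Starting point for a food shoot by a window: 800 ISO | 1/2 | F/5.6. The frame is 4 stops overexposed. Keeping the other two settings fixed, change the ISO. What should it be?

Overexposed by 4 stops → need 4 stops darker.
ISO: 800 → 400 → 200 → 100 → 50.

ISO 50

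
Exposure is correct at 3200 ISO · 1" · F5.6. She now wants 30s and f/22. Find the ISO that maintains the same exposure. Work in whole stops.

Shutter speed: 1 → 2 → 4 → 8 → 15 → 30 — 5 stops longer (brighter).
Aperture: f/5.6 → f/8 → f/11 → f/16 → f/22 — 4 stops narrower (darker).
Net change so far: 1 stop brighter. Offset with the ISO: 3200 → 1600.

ISO 1600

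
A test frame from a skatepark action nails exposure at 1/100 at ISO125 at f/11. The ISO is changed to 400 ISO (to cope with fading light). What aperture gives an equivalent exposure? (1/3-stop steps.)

ISO: 125 → 160 → 200 → 250 → 320 → 400 — 1 2/3 stops higher (brighter).
Need 1 2/3 stops darker from the aperture: f/11 → f/13 → f/14 → f/16 → f/18 → f/20.

f/20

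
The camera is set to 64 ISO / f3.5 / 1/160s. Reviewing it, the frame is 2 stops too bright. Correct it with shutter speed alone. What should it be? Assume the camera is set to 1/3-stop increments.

1/640s

Overexposed by 2 stops → need 2 stops darker.
Shutter speed: 1/160 → 1/200 → 1/250 → 1/320 → 1/400 → 1/500 → 1/640.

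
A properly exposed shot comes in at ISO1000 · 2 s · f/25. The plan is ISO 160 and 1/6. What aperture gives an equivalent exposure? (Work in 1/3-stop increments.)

ISO: 1000 → 800 → 640 → 500 → 400 → 320 → 250 → 200 → 160 — 2 2/3 stops lower (darker).
Shutter speed: 2 → 1.6 → 1.3 → 1 → 0.8 → 0.6 → 0.5 → 0.4 → 0.3 → 1/4 → 1/5 → 1/6 — 3 2/3 stops faster (darker).
Net change so far: 6 1/3 stops darker. Offset with the aperture: f/25 → f/22 → f/20 → f/18 → f/16 → f/14 → f/13 → f/11 → f/10 → f/9 → f/8 → f/7.1 → f/6.3 → f/5.6 → f/5 → f/4.5 → f/4 → f/3.5 → f/3.2 → f/2.8.

f/2.8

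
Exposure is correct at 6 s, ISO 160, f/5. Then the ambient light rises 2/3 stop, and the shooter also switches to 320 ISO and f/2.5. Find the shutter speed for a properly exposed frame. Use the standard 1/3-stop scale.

0.5 s

Scene light: 2/3 stop brighter.
ISO: 160 → 200 → 250 → 320 — 1 stop higher (brighter).
Aperture: f/5 → f/4.5 → f/4 → f/3.5 → f/3.2 → f/2.8 → f/2.5 — 2 stops larger aperture (brighter).
Net so far: 3 2/3 stops brighter. Shutter speed: 6 → 5 → 4 → 3.2 → 2.5 → 2 → 1.6 → 1.3 → 1 → 0.8 → 0.6 → 0.5.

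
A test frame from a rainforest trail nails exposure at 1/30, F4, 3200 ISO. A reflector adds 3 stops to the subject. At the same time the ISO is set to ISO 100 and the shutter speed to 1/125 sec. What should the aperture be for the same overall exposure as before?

Scene light: 3 stops brighter.
ISO: 3200 → 1600 → 800 → 400 → 200 → 100 — 5 stops dropped (darker).
Shutter speed: 1/30 → 1/60 → 1/125 — 2 stops shorter (darker).
Net so far: 4 stops darker. Aperture: f/4 → f/2.8 → f/2 → f/1.4 → f/1.0.

f/1.0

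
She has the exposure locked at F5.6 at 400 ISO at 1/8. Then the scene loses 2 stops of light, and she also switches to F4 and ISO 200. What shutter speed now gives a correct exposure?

Scene light: 2 stops darker.
Aperture: f/5.6 → f/4 — 1 stop larger aperture (brighter).
ISO: 400 → 200 — 1 stop lower (darker).
Net so far: 2 stops darker. Shutter speed: 1/8 → 1/4 → 1/2.

1/2s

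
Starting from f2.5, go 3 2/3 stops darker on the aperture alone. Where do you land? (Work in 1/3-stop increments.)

f/9

Aperture: f/2.5 → f/2.8 → f/3.2 → f/3.5 → f/4 → f/4.5 → f/5 → f/5.6 → f/6.3 → f/7.1 → f/8 → f/9 — 3 2/3 stops narrower (darker).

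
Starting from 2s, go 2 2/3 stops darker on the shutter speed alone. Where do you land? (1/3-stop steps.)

0.3 s

Shutter speed: 2 → 1.6 → 1.3 → 1 → 0.8 → 0.6 → 0.5 → 0.4 → 0.3 — 2 2/3 stops shorter (darker).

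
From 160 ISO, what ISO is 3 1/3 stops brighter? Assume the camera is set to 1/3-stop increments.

ISO: 160 → 200 → 250 → 320 → 400 → 500 → 640 → 800 → 1000 → 1250 → 1600 — 3 1/3 stops raised (brighter).

ISO 1600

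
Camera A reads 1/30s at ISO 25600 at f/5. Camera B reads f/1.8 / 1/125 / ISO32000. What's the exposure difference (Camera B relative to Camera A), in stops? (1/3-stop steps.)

Aperture: f/5 → f/4.5 → f/4 → f/3.5 → f/3.2 → f/2.8 → f/2.5 → f/2.2 → f/2 → f/1.8 — 3 stops wider (brighter).
Shutter speed: 1/30 → 1/40 → 1/50 → 1/60 → 1/80 → 1/100 → 1/125 — 2 stops shorter (darker).
ISO: 25600 → 32000 — 1/3 stop raised (brighter).
Net: +3 −2 +1/3 = +1 1/3 stops.

1 1/3 stops brighter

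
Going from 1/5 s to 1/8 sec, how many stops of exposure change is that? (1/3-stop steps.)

2/3 stop

1/5 → 1/6 → 1/8 — count the steps: 2 third-stops = 2/3 stop.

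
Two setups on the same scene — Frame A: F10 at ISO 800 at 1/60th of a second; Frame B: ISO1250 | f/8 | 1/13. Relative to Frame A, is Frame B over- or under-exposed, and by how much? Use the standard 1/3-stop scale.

3 2/3 stops brighter

Aperture: f/10 → f/9 → f/8 — 2/3 stop opened up (brighter).
Shutter speed: 1/60 → 1/50 → 1/40 → 1/30 → 1/25 → 1/20 → 1/15 → 1/13 — 2 1/3 stops slower (brighter).
ISO: 800 → 1000 → 1250 — 2/3 stop higher (brighter).
Net: +2/3 +2 1/3 +2/3 = +3 2/3 stops.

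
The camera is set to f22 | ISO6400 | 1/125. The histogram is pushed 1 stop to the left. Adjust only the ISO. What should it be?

Underexposed by 1 stop → need 1 stop brighter.
ISO: 6400 → 12800.

ISO 12800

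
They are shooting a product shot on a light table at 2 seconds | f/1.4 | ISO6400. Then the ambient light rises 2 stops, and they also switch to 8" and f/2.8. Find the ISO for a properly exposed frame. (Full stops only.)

Scene light: 2 stops brighter.
Shutter speed: 2 → 4 → 8 — 2 stops slower (brighter).
Aperture: f/1.4 → f/2 → f/2.8 — 2 stops stopped down (darker).
Net so far: 2 stops brighter. ISO: 6400 → 3200 → 1600.

ISO 1600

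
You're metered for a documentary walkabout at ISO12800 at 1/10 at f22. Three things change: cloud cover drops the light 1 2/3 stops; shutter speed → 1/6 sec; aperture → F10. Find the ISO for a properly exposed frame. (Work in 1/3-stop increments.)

ISO 5000

Scene light: 1 2/3 stops darker.
Shutter speed: 1/10 → 1/8 → 1/6 — 2/3 stop slower (brighter).
Aperture: f/22 → f/20 → f/18 → f/16 → f/14 → f/13 → f/11 → f/10 — 2 1/3 stops opened up (brighter).
Net so far: 1 1/3 stops brighter. ISO: 12800 → 10000 → 8000 → 6400 → 5000.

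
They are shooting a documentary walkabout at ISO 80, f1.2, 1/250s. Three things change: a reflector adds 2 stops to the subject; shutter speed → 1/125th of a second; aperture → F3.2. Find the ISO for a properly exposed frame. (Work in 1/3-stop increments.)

Scene light: 2 stops brighter.
Shutter speed: 1/250 → 1/200 → 1/160 → 1/125 — 1 stop slower (brighter).
Aperture: f/1.2 → f/1.4 → f/1.6 → f/1.8 → f/2 → f/2.2 → f/2.5 → f/2.8 → f/3.2 — 2 2/3 stops smaller aperture (darker).
Net so far: 1/3 stop brighter. ISO: 80 → 64.

ISO 64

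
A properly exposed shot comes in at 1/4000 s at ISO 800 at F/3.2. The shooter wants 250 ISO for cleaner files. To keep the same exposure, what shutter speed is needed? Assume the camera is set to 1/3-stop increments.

1/1250s

ISO: 800 → 640 → 500 → 400 → 320 → 250 — 1 2/3 stops dropped (darker).
Need 1 2/3 stops brighter from the shutter speed: 1/4000 → 1/3200 → 1/2500 → 1/2000 → 1/1600 → 1/1250.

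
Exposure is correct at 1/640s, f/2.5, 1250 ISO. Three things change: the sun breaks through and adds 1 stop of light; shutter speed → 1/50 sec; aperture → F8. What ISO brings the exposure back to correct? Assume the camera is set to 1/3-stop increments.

ISO 500

Scene light: 1 stop brighter.
Shutter speed: 1/640 → 1/500 → 1/400 → 1/320 → 1/250 → 1/200 → 1/160 → 1/125 → 1/100 → 1/80 → 1/60 → 1/50 — 3 2/3 stops longer (brighter).
Aperture: f/2.5 → f/2.8 → f/3.2 → f/3.5 → f/4 → f/4.5 → f/5 → f/5.6 → f/6.3 → f/7.1 → f/8 — 3 1/3 stops narrower (darker).
Net so far: 1 1/3 stops brighter. ISO: 1250 → 1000 → 800 → 640 → 500.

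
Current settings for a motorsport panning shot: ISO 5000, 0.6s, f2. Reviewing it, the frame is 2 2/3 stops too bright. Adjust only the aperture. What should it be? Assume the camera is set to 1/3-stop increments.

f/5

Overexposed by 2 2/3 stops → need 2 2/3 stops darker.
Aperture: f/2 → f/2.2 → f/2.5 → f/2.8 → f/3.2 → f/3.5 → f/4 → f/4.5 → f/5.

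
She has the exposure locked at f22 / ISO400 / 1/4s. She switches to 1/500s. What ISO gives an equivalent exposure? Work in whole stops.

Shutter speed: 1/4 → 1/8 → 1/15 → 1/30 → 1/60 → 1/125 → 1/250 → 1/500 — 7 stops faster (darker).
Need 7 stops brighter from the ISO: 400 → 800 → 1600 → 3200 → 6400 → 12800 → 25600 → 51200.

ISO 51200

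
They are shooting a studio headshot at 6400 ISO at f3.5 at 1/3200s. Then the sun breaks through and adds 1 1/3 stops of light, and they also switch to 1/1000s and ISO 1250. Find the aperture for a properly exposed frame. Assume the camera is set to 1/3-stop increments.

f/4.5

Scene light: 1 1/3 stops brighter.
Shutter speed: 1/3200 → 1/2500 → 1/2000 → 1/1600 → 1/1250 → 1/1000 — 1 2/3 stops longer (brighter).
ISO: 6400 → 5000 → 4000 → 3200 → 2500 → 2000 → 1600 → 1250 — 2 1/3 stops dropped (darker).
Net so far: 2/3 stop brighter. Aperture: f/3.5 → f/4 → f/4.5.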